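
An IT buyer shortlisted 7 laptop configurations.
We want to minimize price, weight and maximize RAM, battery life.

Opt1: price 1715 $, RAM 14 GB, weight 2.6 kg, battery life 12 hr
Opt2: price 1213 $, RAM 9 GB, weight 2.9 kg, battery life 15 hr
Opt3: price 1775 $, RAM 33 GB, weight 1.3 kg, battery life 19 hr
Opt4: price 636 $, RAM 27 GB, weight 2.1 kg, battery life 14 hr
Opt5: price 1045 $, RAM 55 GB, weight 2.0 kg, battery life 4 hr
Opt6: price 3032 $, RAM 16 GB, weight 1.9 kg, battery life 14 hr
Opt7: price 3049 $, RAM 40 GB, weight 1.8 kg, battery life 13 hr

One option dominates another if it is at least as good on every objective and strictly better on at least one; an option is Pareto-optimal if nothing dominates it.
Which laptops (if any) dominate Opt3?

none

Opt1: worse on RAM (14 vs 33).
Opt2: worse on RAM (9 vs 33).
Opt4: worse on RAM (27 vs 33).
Opt5: worse on weight (2.0 vs 1.3).
Opt6: worse on price (3032 vs 1775).
Opt7: worse on price (3049 vs 1775).
No option dominates Opt3.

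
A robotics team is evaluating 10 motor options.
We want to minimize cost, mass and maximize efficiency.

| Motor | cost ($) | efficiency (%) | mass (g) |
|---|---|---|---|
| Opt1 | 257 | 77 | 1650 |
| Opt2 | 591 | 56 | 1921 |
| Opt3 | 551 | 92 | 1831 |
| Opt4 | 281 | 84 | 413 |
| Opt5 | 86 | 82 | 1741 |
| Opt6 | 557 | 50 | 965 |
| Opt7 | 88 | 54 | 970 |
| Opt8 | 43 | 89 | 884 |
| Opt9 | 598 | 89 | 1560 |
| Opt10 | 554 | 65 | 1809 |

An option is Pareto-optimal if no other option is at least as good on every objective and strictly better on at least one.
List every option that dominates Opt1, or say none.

Opt8: cost 43≤257, efficiency 89≥77, mass 884≤1650 — dominates Opt1.
Others (Opt2, Opt3, Opt4, Opt5, Opt6, Opt7, Opt9, Opt10) are each worse than Opt1 on at least one objective.

Opt8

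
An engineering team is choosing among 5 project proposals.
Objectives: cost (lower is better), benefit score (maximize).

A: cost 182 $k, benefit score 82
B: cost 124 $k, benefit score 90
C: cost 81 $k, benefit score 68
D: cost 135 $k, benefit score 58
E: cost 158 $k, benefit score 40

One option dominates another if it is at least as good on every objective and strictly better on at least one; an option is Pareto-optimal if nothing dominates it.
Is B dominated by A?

A vs B: A is worse on cost (182 vs 124), so it does not dominate B.

No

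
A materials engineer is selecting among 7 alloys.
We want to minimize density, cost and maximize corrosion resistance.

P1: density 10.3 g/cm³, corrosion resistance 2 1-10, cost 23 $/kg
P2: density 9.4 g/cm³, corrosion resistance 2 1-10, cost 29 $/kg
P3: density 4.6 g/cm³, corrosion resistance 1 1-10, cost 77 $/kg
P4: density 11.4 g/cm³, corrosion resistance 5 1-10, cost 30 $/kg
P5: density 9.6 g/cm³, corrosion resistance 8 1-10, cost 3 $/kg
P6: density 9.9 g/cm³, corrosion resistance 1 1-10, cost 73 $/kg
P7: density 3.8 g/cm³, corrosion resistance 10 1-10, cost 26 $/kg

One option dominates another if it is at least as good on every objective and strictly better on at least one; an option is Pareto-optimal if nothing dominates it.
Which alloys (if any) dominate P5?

none

P1: worse on density (10.3 vs 9.6).
P2: worse on corrosion resistance (2 vs 8).
P3: worse on corrosion resistance (1 vs 8).
P4: worse on density (11.4 vs 9.6).
P6: worse on density (9.9 vs 9.6).
P7: worse on cost (26 vs 3).
No option dominates P5.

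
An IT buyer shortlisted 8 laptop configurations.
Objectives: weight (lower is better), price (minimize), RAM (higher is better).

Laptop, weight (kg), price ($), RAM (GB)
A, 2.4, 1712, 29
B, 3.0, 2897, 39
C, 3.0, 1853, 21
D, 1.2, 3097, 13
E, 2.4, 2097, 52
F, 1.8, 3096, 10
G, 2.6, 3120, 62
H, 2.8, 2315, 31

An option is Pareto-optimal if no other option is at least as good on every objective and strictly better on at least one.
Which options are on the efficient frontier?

A, D, E, F, G

A: not dominated (best price).
B: dominated by E (weight 2.4≤3.0, price 2097≤2897, RAM 52≥39).
C: dominated by A (weight 2.4≤3.0, price 1712≤1853, RAM 29≥21).
D: not dominated (best weight).
E: not dominated.
F: not dominated.
G: not dominated (best RAM).
H: dominated by E (weight 2.4≤2.8, price 2097≤2315, RAM 52≥31).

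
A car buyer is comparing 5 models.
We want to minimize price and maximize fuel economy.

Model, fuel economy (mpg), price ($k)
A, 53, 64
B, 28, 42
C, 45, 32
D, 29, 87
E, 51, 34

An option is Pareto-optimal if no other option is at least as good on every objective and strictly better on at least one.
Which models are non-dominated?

A, C, E

A: not dominated (best fuel economy).
B: dominated by C (fuel economy 45≥28, price 32≤42).
C: not dominated (best price).
D: dominated by A (fuel economy 53≥29, price 64≤87).
E: not dominated.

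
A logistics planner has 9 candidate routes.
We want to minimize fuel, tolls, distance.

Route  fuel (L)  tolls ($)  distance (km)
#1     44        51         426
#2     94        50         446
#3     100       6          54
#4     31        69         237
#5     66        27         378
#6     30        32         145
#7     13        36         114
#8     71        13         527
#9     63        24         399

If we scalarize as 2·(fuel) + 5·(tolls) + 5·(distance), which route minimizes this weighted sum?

#3

#1: 2·44 + 5·51 + 5·426 = 2473
#2: 2·94 + 5·50 + 5·446 = 2668
#3: 2·100 + 5·6 + 5·54 = 500
#4: 2·31 + 5·69 + 5·237 = 1592
#5: 2·66 + 5·27 + 5·378 = 2157
#6: 2·30 + 5·32 + 5·145 = 945
#7: 2·13 + 5·36 + 5·114 = 776
#8: 2·71 + 5·13 + 5·527 = 2842
#9: 2·63 + 5·24 + 5·399 = 2241
Lowest: #3 at 500.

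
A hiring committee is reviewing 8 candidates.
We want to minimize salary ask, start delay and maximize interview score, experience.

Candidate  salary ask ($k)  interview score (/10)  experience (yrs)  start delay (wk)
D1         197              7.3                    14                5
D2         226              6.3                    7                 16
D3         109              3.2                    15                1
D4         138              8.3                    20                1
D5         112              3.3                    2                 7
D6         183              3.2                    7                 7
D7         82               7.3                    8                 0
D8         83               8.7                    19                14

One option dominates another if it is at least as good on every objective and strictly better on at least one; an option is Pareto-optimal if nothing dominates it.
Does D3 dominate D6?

Yes

D3 vs D6: salary ask 109≤183, interview score 3.2≥3.2, experience 15≥7, start delay 1≤7 — D3 is at least as good on every objective with at least one strict improvement.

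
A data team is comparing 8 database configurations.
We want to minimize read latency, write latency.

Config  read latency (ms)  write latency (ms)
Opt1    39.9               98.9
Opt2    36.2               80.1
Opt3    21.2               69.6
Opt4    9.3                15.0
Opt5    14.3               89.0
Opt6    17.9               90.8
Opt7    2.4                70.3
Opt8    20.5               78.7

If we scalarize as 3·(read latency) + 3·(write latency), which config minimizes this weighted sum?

Opt1: 3·39.9 + 3·98.9 = 416.4
Opt2: 3·36.2 + 3·80.1 = 348.9
Opt3: 3·21.2 + 3·69.6 = 272.4
Opt4: 3·9.3 + 3·15.0 = 72.9
Opt5: 3·14.3 + 3·89.0 = 309.9
Opt6: 3·17.9 + 3·90.8 = 326.1
Opt7: 3·2.4 + 3·70.3 = 218.1
Opt8: 3·20.5 + 3·78.7 = 297.6
Lowest: Opt4 at 72.9.

Opt4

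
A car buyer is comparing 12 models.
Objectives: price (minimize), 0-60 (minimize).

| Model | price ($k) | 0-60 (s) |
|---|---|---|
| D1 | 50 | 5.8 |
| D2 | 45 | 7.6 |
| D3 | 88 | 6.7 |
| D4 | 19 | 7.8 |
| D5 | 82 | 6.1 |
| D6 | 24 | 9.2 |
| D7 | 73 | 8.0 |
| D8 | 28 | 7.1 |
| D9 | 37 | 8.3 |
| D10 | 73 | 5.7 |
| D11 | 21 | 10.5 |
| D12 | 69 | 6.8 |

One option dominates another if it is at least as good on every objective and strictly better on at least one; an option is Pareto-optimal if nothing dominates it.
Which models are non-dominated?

D1: not dominated.
D2: dominated by D8 (price 28≤45, 0-60 7.1≤7.6).
D3: dominated by D1 (price 50≤88, 0-60 5.8≤6.7).
D4: not dominated (best price).
D5: dominated by D1 (price 50≤82, 0-60 5.8≤6.1).
D6: dominated by D4 (price 19≤24, 0-60 7.8≤9.2).
D7: dominated by D1 (price 50≤73, 0-60 5.8≤8.0).
D8: not dominated.
D9: dominated by D4 (price 19≤37, 0-60 7.8≤8.3).
D10: not dominated (best 0-60).
D11: dominated by D4 (price 19≤21, 0-60 7.8≤10.5).
D12: dominated by D1 (price 50≤69, 0-60 5.8≤6.8).

D1, D4, D8, D10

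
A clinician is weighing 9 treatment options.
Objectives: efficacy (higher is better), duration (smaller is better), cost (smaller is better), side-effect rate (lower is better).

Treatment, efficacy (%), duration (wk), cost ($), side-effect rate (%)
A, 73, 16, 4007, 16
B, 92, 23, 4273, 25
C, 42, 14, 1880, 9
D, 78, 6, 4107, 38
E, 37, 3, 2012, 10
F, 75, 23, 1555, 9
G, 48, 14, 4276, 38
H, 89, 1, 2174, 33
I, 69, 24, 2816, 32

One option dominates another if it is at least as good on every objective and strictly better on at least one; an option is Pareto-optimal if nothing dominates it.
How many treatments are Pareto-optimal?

A: not dominated.
B: not dominated (best efficacy).
C: not dominated.
D: dominated by H (efficacy 89≥78, duration 1≤6, cost 2174≤4107, side-effect rate 33≤38).
E: not dominated.
F: not dominated (best cost).
G: dominated by D (efficacy 78≥48, duration 6≤14, cost 4107≤4276, side-effect rate 38≤38).
H: not dominated (best duration).
I: dominated by F (efficacy 75≥69, duration 23≤24, cost 1555≤2816, side-effect rate 9≤32).
Pareto-optimal: A, B, C, E, F, H → 6.

6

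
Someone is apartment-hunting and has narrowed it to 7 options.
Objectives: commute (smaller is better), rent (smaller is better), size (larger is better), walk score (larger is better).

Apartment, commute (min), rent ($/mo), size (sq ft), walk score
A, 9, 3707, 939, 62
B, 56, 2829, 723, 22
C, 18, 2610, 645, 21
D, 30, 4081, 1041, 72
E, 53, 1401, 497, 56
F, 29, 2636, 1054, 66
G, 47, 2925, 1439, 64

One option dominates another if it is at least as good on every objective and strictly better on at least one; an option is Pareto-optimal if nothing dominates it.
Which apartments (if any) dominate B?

F

F: commute 29≤56, rent 2636≤2829, size 1054≥723, walk score 66≥22 — dominates B.
Others (A, C, D, E, G) are each worse than B on at least one objective.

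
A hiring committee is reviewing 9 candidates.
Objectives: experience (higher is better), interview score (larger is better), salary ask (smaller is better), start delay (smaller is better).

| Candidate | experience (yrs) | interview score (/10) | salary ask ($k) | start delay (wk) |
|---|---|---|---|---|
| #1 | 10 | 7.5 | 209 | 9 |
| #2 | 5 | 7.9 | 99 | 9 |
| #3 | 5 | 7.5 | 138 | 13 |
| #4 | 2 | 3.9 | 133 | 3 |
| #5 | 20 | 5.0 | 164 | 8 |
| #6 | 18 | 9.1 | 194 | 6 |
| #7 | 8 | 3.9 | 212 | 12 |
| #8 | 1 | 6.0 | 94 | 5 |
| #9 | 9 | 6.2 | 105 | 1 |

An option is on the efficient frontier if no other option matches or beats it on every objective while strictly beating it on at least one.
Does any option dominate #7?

#1 vs #7: experience 10≥8, interview score 7.5≥3.9, salary ask 209≤212, start delay 9≤12 — #1 is at least as good on every objective and strictly better on at least one, so #1 dominates #7.

Yes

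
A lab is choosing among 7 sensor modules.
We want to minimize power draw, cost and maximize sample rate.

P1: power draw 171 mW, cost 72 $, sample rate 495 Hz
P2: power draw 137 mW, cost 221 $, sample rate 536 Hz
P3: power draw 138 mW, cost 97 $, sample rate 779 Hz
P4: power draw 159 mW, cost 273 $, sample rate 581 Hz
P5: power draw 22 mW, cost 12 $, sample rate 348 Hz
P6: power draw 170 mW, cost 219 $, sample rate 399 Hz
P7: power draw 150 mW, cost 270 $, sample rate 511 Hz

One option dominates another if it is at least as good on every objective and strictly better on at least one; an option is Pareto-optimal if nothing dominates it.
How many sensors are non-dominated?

4

P1: not dominated.
P2: not dominated.
P3: not dominated (best sample rate).
P4: dominated by P3 (power draw 138≤159, cost 97≤273, sample rate 779≥581).
P5: not dominated (best power draw).
P6: dominated by P3 (power draw 138≤170, cost 97≤219, sample rate 779≥399).
P7: dominated by P2 (power draw 137≤150, cost 221≤270, sample rate 536≥511).
Pareto-optimal: P1, P2, P3, P5 → 4.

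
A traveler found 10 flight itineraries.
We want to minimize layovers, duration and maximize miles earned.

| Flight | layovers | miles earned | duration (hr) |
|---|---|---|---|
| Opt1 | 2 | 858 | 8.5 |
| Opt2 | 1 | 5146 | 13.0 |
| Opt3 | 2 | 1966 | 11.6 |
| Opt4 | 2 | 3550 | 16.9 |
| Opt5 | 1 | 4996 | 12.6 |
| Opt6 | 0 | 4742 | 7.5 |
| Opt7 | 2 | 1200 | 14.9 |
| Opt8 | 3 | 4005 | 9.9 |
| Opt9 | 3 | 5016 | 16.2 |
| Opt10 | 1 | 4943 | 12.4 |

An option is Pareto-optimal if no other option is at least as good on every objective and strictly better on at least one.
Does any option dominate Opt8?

Yes

Opt6 vs Opt8: layovers 0≤3, miles earned 4742≥4005, duration 7.5≤9.9 — Opt6 is at least as good on every objective and strictly better on at least one, so Opt6 dominates Opt8.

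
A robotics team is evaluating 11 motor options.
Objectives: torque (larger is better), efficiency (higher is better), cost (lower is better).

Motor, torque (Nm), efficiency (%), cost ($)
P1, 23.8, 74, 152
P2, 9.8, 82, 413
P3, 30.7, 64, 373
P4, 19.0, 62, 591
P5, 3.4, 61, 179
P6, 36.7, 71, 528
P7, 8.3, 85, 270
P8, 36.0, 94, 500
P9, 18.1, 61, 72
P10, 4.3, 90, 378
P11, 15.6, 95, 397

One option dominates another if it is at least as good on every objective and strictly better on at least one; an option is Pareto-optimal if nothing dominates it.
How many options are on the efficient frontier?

8

P1: not dominated.
P2: dominated by P11 (torque 15.6≥9.8, efficiency 95≥82, cost 397≤413).
P3: not dominated.
P4: dominated by P1 (torque 23.8≥19.0, efficiency 74≥62, cost 152≤591).
P5: dominated by P1 (torque 23.8≥3.4, efficiency 74≥61, cost 152≤179).
P6: not dominated (best torque).
P7: not dominated.
P8: not dominated.
P9: not dominated (best cost).
P10: not dominated.
P11: not dominated (best efficiency).
Pareto-optimal: P1, P3, P6, P7, P8, P9, P10, P11 → 8.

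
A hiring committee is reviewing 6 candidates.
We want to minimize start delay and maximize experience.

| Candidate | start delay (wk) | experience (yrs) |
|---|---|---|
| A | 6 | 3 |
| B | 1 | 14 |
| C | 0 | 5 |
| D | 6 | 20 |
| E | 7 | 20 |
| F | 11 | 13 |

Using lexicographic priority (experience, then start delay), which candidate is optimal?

First maximize experience: best is 20, kept {D, E}.
Then minimize start delay: best is 6, kept {D}.

D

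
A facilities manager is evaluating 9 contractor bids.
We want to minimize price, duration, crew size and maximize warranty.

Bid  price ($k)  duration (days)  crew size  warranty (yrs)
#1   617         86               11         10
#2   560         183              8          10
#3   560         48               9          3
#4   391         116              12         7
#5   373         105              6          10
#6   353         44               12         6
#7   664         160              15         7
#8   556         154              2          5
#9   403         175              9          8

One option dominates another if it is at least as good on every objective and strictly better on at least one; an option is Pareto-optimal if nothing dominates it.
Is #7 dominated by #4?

#4 vs #7: price 391≤664, duration 116≤160, crew size 12≤15, warranty 7≥7 — #4 is at least as good on every objective with at least one strict improvement.

Yes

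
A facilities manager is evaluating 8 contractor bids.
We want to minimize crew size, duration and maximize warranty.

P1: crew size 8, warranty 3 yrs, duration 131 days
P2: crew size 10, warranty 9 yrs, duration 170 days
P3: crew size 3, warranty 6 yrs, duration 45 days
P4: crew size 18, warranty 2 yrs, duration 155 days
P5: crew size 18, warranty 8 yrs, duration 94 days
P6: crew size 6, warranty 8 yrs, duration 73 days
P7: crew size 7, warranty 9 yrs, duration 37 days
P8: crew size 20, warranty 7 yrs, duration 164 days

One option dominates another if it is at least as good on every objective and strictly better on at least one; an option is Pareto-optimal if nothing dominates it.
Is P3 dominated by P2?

P2 vs P3: P2 is worse on crew size (10 vs 3), so it does not dominate P3.

No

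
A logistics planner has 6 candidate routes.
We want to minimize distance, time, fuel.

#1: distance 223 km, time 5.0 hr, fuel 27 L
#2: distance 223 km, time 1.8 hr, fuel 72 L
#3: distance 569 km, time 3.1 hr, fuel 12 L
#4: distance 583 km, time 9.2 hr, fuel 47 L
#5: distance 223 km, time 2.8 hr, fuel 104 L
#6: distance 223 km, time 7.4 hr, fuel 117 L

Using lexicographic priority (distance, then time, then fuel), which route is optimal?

First minimize distance: best is 223, kept {#1, #2, #5, #6}.
Then minimize time: best is 1.8, kept {#2}.

#2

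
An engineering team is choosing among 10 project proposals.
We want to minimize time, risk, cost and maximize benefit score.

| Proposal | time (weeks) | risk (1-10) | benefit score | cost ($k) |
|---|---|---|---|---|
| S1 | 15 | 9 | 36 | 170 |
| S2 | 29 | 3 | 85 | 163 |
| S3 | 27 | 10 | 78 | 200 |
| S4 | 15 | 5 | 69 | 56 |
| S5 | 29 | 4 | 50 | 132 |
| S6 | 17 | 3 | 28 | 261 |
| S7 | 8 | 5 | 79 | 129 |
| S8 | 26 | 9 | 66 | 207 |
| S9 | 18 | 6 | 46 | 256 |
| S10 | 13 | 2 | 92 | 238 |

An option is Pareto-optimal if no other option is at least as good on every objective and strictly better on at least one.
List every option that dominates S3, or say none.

S7: time 8≤27, risk 5≤10, benefit score 79≥78, cost 129≤200 — dominates S3.
Others (S1, S2, S4, S5, S6, S8, S9, S10) are each worse than S3 on at least one objective.

S7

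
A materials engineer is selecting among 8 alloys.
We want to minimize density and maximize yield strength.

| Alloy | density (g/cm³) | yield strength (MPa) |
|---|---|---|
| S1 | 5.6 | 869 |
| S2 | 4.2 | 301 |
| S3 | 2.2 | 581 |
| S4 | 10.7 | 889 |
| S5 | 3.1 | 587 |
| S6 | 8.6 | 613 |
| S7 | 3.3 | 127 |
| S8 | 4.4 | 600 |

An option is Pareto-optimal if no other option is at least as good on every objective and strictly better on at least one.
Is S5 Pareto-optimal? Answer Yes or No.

Yes

S1: worse on density (5.6 vs 3.1).
S2: worse on density (4.2 vs 3.1).
S3: worse on yield strength (581 vs 587).
S4: worse on density (10.7 vs 3.1).
S6: worse on density (8.6 vs 3.1).
S7: worse on density (3.3 vs 3.1).
S8: worse on density (4.4 vs 3.1).
No option is at least as good as S5 on every objective and strictly better on one.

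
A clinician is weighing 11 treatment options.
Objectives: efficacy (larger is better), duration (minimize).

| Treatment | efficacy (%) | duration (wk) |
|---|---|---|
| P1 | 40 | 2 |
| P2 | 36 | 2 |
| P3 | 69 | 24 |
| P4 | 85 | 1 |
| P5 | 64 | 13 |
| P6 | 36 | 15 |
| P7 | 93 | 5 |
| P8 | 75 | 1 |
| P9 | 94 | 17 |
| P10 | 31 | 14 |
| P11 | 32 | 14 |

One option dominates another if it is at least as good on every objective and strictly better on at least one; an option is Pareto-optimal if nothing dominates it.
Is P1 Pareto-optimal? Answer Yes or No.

No

P4 vs P1: efficacy 85≥40, duration 1≤2 — P4 is at least as good on every objective and strictly better on at least one, so P4 dominates P1.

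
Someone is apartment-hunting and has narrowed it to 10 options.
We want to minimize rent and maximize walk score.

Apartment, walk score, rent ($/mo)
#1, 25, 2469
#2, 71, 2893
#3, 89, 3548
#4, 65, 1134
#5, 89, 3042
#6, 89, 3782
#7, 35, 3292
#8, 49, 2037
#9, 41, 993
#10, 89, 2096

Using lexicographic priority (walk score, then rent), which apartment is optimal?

First maximize walk score: best is 89, kept {#3, #5, #6, #10}.
Then minimize rent: best is 2096, kept {#10}.

#10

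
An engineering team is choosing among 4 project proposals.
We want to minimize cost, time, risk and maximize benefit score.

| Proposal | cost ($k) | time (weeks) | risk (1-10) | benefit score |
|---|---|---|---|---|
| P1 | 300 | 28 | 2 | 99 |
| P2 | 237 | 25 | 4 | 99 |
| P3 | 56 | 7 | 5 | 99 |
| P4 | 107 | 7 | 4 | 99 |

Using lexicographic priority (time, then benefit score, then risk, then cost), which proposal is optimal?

First minimize time: best is 7, kept {P3, P4}.
Then maximize benefit score: best is 99, kept {P3, P4}.
Then minimize risk: best is 4, kept {P4}.

P4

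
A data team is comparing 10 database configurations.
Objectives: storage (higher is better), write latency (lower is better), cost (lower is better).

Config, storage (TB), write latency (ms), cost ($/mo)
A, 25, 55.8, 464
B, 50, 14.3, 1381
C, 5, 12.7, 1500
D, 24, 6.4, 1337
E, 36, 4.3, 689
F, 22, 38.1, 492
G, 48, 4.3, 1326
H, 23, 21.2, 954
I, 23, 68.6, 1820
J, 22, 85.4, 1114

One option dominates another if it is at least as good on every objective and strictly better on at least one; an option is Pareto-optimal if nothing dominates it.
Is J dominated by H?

H vs J: storage 23≥22, write latency 21.2≤85.4, cost 954≤1114 — H is at least as good on every objective with at least one strict improvement.

Yes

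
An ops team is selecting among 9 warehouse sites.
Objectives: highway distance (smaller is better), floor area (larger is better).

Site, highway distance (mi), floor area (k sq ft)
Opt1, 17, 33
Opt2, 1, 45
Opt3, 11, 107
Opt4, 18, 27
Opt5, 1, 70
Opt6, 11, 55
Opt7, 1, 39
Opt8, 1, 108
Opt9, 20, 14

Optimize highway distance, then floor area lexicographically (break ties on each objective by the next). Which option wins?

First minimize highway distance: best is 1, kept {Opt2, Opt5, Opt7, Opt8}.
Then maximize floor area: best is 108, kept {Opt8}.

Opt8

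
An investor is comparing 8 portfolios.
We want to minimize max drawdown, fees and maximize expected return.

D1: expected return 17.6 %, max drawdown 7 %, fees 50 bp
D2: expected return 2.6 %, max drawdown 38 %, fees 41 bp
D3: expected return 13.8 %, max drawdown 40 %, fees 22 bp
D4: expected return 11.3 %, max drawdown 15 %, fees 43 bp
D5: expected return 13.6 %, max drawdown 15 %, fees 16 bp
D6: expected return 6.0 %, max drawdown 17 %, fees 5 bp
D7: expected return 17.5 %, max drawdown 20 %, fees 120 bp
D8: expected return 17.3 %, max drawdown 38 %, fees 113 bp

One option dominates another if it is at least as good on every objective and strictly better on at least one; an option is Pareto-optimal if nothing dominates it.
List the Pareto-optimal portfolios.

D1, D3, D5, D6

D1: not dominated (best expected return).
D2: dominated by D5 (expected return 13.6≥2.6, max drawdown 15≤38, fees 16≤41).
D3: not dominated.
D4: dominated by D5 (expected return 13.6≥11.3, max drawdown 15≤15, fees 16≤43).
D5: not dominated.
D6: not dominated (best fees).
D7: dominated by D1 (expected return 17.6≥17.5, max drawdown 7≤20, fees 50≤120).
D8: dominated by D1 (expected return 17.6≥17.3, max drawdown 7≤38, fees 50≤113).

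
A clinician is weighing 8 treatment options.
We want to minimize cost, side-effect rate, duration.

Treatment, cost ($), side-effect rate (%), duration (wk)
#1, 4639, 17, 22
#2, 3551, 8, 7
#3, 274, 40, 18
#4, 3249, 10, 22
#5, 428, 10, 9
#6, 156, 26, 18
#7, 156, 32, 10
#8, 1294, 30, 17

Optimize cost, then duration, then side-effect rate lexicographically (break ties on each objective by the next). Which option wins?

First minimize cost: best is 156, kept {#6, #7}.
Then minimize duration: best is 10, kept {#7}.

#7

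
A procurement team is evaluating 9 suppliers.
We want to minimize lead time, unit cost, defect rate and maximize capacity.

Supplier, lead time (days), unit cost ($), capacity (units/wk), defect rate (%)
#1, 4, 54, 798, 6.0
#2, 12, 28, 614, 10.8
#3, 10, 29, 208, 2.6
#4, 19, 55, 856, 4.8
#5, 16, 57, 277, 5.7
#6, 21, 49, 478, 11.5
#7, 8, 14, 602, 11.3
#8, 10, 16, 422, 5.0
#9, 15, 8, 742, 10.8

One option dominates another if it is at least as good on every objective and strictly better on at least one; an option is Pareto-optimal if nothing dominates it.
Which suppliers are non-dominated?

#1, #2, #3, #4, #7, #8, #9

#1: not dominated (best lead time).
#2: not dominated.
#3: not dominated (best defect rate).
#4: not dominated (best capacity).
#5: dominated by #8 (lead time 10≤16, unit cost 16≤57, capacity 422≥277, defect rate 5.0≤5.7).
#6: dominated by #2 (lead time 12≤21, unit cost 28≤49, capacity 614≥478, defect rate 10.8≤11.5).
#7: not dominated.
#8: not dominated.
#9: not dominated (best unit cost).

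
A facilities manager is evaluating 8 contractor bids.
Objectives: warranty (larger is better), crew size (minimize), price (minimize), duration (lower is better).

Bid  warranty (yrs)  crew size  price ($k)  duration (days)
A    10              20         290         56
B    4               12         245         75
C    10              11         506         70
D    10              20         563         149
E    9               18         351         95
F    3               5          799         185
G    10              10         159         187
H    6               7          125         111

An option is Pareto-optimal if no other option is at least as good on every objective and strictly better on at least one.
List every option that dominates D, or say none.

A, C

A: warranty 10≥10, crew size 20≤20, price 290≤563, duration 56≤149 — dominates D.
C: warranty 10≥10, crew size 11≤20, price 506≤563, duration 70≤149 — dominates D.
Others (B, E, F, G, H) are each worse than D on at least one objective.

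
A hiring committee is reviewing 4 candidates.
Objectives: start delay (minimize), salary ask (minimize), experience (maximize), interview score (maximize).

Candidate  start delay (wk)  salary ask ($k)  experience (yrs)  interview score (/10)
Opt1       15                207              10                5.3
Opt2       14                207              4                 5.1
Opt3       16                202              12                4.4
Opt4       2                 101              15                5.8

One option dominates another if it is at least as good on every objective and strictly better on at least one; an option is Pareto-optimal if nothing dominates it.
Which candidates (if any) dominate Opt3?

Opt4: start delay 2≤16, salary ask 101≤202, experience 15≥12, interview score 5.8≥4.4 — dominates Opt3.
Others (Opt1, Opt2) are each worse than Opt3 on at least one objective.

Opt4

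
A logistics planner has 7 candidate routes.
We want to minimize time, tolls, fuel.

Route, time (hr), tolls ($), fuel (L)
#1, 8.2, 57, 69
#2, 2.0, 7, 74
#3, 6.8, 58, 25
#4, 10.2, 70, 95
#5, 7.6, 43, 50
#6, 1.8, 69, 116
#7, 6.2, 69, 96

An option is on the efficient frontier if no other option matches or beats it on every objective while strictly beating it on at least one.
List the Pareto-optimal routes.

#2, #3, #5, #6

#1: dominated by #5 (time 7.6≤8.2, tolls 43≤57, fuel 50≤69).
#2: not dominated (best tolls).
#3: not dominated (best fuel).
#4: dominated by #1 (time 8.2≤10.2, tolls 57≤70, fuel 69≤95).
#5: not dominated.
#6: not dominated (best time).
#7: dominated by #2 (time 2.0≤6.2, tolls 7≤69, fuel 74≤96).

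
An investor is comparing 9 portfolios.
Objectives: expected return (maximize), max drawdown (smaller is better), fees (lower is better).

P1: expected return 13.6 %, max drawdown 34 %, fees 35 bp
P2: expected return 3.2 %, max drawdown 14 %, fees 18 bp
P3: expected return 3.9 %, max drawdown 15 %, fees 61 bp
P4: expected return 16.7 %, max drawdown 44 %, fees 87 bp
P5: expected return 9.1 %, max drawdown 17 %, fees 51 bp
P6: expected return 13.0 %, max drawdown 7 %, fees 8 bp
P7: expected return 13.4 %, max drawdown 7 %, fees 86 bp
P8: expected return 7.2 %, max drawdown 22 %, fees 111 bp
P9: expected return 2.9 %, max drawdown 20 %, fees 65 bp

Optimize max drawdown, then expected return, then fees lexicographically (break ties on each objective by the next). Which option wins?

First minimize max drawdown: best is 7, kept {P6, P7}.
Then maximize expected return: best is 13.4, kept {P7}.

P7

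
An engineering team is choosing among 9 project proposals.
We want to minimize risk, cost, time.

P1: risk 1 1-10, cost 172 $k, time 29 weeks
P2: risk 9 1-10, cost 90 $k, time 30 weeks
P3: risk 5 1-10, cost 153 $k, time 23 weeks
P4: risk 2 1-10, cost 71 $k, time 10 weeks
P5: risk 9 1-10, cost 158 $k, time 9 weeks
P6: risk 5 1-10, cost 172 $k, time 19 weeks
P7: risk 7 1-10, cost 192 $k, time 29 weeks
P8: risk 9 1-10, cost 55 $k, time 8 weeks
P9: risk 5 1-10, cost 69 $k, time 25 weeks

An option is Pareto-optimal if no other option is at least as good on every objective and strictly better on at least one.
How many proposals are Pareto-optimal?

P1: not dominated (best risk).
P2: dominated by P4 (risk 2≤9, cost 71≤90, time 10≤30).
P3: dominated by P4 (risk 2≤5, cost 71≤153, time 10≤23).
P4: not dominated.
P5: dominated by P8 (risk 9≤9, cost 55≤158, time 8≤9).
P6: dominated by P4 (risk 2≤5, cost 71≤172, time 10≤19).
P7: dominated by P1 (risk 1≤7, cost 172≤192, time 29≤29).
P8: not dominated (best cost).
P9: not dominated.
Pareto-optimal: P1, P4, P8, P9 → 4.

4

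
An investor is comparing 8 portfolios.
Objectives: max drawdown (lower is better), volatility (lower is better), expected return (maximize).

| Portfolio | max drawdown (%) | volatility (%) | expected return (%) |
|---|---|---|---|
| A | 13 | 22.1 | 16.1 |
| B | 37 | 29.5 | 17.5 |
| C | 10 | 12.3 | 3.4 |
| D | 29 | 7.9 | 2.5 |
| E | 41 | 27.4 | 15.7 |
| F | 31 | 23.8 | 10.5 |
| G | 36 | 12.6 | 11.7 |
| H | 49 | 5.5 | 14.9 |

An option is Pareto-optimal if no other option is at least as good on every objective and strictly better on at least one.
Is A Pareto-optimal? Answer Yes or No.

Yes

B: worse on max drawdown (37 vs 13).
C: worse on expected return (3.4 vs 16.1).
D: worse on max drawdown (29 vs 13).
E: worse on max drawdown (41 vs 13).
F: worse on max drawdown (31 vs 13).
G: worse on max drawdown (36 vs 13).
H: worse on max drawdown (49 vs 13).
No option is at least as good as A on every objective and strictly better on one.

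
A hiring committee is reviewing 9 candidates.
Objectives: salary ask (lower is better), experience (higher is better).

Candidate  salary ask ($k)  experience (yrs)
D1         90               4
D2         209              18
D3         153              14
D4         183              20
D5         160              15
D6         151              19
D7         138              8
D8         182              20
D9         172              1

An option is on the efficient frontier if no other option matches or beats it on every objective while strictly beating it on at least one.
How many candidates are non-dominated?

4

D1: not dominated (best salary ask).
D2: dominated by D4 (salary ask 183≤209, experience 20≥18).
D3: dominated by D6 (salary ask 151≤153, experience 19≥14).
D4: dominated by D8 (salary ask 182≤183, experience 20≥20).
D5: dominated by D6 (salary ask 151≤160, experience 19≥15).
D6: not dominated.
D7: not dominated.
D8: not dominated.
D9: dominated by D1 (salary ask 90≤172, experience 4≥1).
Pareto-optimal: D1, D6, D7, D8 → 4.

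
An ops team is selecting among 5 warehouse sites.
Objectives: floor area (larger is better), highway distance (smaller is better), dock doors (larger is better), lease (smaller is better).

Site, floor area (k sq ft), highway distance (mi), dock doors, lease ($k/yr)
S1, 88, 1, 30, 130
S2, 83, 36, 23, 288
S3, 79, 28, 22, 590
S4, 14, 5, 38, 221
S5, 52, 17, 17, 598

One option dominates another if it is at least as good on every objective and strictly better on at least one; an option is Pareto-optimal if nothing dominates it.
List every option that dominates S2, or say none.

S1: floor area 88≥83, highway distance 1≤36, dock doors 30≥23, lease 130≤288 — dominates S2.
Others (S3, S4, S5) are each worse than S2 on at least one objective.

S1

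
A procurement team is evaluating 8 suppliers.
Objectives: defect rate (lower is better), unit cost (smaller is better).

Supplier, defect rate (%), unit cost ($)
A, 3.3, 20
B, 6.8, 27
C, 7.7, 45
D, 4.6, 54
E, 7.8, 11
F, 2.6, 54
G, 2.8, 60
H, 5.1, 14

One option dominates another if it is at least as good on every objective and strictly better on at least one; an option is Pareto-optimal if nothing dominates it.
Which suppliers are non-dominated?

A, E, F, H

A: not dominated.
B: dominated by A (defect rate 3.3≤6.8, unit cost 20≤27).
C: dominated by A (defect rate 3.3≤7.7, unit cost 20≤45).
D: dominated by A (defect rate 3.3≤4.6, unit cost 20≤54).
E: not dominated (best unit cost).
F: not dominated (best defect rate).
G: dominated by F (defect rate 2.6≤2.8, unit cost 54≤60).
H: not dominated.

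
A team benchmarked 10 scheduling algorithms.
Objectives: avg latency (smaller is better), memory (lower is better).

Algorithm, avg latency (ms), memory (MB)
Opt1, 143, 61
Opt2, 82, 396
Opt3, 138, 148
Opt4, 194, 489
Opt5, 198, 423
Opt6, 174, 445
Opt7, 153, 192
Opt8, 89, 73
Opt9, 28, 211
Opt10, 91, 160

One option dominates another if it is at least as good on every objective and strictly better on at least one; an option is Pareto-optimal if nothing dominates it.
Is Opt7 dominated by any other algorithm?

Yes

Opt1 vs Opt7: avg latency 143≤153, memory 61≤192 — Opt1 is at least as good on every objective and strictly better on at least one, so Opt1 dominates Opt7.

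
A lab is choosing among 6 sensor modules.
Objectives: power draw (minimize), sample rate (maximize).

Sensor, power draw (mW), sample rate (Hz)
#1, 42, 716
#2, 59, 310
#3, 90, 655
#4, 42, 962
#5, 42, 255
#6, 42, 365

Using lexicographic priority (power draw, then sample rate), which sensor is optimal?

First minimize power draw: best is 42, kept {#1, #4, #5, #6}.
Then maximize sample rate: best is 962, kept {#4}.

#4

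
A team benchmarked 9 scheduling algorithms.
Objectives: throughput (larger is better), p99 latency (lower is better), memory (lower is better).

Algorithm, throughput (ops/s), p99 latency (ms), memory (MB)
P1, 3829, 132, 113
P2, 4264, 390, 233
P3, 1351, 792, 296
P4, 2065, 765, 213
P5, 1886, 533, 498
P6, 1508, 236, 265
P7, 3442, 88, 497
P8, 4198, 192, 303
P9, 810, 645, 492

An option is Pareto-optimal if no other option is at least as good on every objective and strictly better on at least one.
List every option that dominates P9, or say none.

P1, P2, P6, P8

P1: throughput 3829≥810, p99 latency 132≤645, memory 113≤492 — dominates P9.
P2: throughput 4264≥810, p99 latency 390≤645, memory 233≤492 — dominates P9.
P6: throughput 1508≥810, p99 latency 236≤645, memory 265≤492 — dominates P9.
P8: throughput 4198≥810, p99 latency 192≤645, memory 303≤492 — dominates P9.
Others (P3, P4, P5, P7) are each worse than P9 on at least one objective.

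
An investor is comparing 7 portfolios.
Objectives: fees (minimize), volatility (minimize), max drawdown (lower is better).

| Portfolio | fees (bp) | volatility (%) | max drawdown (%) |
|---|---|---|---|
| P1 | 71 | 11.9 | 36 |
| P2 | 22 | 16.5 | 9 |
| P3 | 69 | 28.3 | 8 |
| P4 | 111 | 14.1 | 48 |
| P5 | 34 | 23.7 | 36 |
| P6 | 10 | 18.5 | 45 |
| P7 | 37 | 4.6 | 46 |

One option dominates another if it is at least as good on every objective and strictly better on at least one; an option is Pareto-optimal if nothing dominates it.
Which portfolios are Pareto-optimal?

P1, P2, P3, P6, P7

P1: not dominated.
P2: not dominated.
P3: not dominated (best max drawdown).
P4: dominated by P1 (fees 71≤111, volatility 11.9≤14.1, max drawdown 36≤48).
P5: dominated by P2 (fees 22≤34, volatility 16.5≤23.7, max drawdown 9≤36).
P6: not dominated (best fees).
P7: not dominated (best volatility).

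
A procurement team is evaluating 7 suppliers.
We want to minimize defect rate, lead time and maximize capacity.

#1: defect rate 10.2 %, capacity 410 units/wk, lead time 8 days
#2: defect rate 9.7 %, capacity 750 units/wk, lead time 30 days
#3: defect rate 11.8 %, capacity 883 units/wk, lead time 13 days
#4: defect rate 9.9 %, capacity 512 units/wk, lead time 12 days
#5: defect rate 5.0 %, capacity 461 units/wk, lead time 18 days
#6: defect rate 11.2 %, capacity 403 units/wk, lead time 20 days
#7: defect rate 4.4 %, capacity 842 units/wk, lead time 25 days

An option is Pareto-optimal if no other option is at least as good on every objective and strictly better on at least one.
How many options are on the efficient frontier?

#1: not dominated (best lead time).
#2: dominated by #7 (defect rate 4.4≤9.7, capacity 842≥750, lead time 25≤30).
#3: not dominated (best capacity).
#4: not dominated.
#5: not dominated.
#6: dominated by #1 (defect rate 10.2≤11.2, capacity 410≥403, lead time 8≤20).
#7: not dominated (best defect rate).
Pareto-optimal: #1, #3, #4, #5, #7 → 5.

5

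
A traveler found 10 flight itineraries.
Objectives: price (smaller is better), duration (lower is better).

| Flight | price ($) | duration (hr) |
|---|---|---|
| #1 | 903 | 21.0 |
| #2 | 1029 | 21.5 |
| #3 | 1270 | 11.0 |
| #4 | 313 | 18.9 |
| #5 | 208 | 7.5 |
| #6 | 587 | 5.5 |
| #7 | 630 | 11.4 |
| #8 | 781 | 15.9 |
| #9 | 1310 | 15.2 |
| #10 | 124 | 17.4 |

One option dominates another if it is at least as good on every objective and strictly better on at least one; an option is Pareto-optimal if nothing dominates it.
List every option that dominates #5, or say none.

none

#1: worse on price (903 vs 208).
#2: worse on price (1029 vs 208).
#3: worse on price (1270 vs 208).
#4: worse on price (313 vs 208).
#6: worse on price (587 vs 208).
#7: worse on price (630 vs 208).
#8: worse on price (781 vs 208).
#9: worse on price (1310 vs 208).
#10: worse on duration (17.4 vs 7.5).
No option dominates #5.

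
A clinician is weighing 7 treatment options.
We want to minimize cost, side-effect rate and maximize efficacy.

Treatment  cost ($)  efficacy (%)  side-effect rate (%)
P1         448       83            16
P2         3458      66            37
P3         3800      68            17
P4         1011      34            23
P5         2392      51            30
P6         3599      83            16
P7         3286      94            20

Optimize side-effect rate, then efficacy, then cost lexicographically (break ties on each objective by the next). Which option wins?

P1

First minimize side-effect rate: best is 16, kept {P1, P6}.
Then maximize efficacy: best is 83, kept {P1, P6}.
Then minimize cost: best is 448, kept {P1}.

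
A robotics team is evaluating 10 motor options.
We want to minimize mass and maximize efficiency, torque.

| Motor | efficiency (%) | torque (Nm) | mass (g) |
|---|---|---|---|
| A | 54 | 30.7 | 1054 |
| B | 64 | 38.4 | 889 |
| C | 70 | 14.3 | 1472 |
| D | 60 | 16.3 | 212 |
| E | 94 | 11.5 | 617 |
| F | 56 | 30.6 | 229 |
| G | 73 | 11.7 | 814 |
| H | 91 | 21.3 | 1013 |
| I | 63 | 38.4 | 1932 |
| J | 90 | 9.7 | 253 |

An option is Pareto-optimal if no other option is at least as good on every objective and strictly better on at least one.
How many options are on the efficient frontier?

A: dominated by B (efficiency 64≥54, torque 38.4≥30.7, mass 889≤1054).
B: not dominated.
C: dominated by H (efficiency 91≥70, torque 21.3≥14.3, mass 1013≤1472).
D: not dominated (best mass).
E: not dominated (best efficiency).
F: not dominated.
G: not dominated.
H: not dominated.
I: dominated by B (efficiency 64≥63, torque 38.4≥38.4, mass 889≤1932).
J: not dominated.
Pareto-optimal: B, D, E, F, G, H, J → 7.

7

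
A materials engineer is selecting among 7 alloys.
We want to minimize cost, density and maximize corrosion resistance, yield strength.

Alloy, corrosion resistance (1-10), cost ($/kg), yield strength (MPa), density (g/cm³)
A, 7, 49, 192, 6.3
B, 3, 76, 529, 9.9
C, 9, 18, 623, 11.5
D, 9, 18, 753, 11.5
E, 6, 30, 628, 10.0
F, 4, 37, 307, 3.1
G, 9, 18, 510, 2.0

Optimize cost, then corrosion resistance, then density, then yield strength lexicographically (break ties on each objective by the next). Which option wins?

First minimize cost: best is 18, kept {C, D, G}.
Then maximize corrosion resistance: best is 9, kept {C, D, G}.
Then minimize density: best is 2.0, kept {G}.

G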